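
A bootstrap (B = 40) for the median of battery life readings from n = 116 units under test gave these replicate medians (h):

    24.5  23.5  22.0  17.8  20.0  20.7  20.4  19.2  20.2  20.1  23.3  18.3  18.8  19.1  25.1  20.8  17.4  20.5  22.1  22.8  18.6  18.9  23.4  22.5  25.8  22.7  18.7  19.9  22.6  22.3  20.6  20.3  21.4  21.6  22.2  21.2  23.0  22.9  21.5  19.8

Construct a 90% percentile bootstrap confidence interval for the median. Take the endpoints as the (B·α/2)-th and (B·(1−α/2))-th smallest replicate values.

(17.8, 24.5)

Sorted replicates: 17.4, 17.8, 18.3, 18.6, 18.7, 18.8, 18.9, 19.1, 19.2, 19.8, 19.9, 20.0, 20.1, 20.2, 20.3, 20.4, 20.5, 20.6, 20.7, 20.8, 21.2, 21.4, 21.5, 21.6, 22.0, 22.1, 22.2, 22.3, 22.5, 22.6, 22.7, 22.8, 22.9, 23.0, 23.3, 23.4, 23.5, 24.5, 25.1, 25.8
α = 0.10; lower rank = 40 × 0.050 = 2; upper rank = 40 × 0.950 = 38.
The 2nd smallest replicate is 17.8; the 38th is 24.5.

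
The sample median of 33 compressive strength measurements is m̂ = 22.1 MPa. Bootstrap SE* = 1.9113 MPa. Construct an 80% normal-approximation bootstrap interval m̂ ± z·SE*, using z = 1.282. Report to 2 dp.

Margin = 1.282 × 1.9113 = 2.450
Interval: 22.1 ± 2.450

(19.65, 24.55)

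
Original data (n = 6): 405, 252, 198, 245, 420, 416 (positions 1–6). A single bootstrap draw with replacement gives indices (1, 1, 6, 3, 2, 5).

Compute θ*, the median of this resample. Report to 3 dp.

θ* = 405.000

Resample values: 405, 405, 416, 198, 252, 420.
Sorted: 198, 252, 405, 405, 416, 420
Median = average of the two middle values = 405.000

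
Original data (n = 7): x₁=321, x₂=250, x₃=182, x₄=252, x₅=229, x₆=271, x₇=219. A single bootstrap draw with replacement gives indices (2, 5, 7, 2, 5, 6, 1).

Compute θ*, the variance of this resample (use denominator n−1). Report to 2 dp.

Resample values: 250, 229, 219, 250, 229, 271, 321.
Mean = 252.7143; sum of squared deviations = 7273.4286
s² = 7273.4286 / 6 = 1212.2381

θ* = 1212.24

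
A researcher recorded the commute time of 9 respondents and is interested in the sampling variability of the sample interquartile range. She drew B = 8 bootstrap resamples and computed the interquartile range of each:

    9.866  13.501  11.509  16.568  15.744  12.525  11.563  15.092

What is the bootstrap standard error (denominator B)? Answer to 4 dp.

Bootstrap SE is the standard deviation of the 8 replicate interquartile ranges.
Mean of replicates: (9.866 + 13.501 + 11.509 + 16.568 + 15.744 + 12.525 + 11.563 + 15.092) / 8 = 106.36800 / 8 = 13.29600
Sum of squared deviations: (−3.43000)² + (+0.20500)² + (−1.78700)² + (+3.27200)² + (+2.44800)² + (−0.77100)² + (−1.73300)² + (+1.79600)² = 38.52233
Variance = 38.52233 / 8 = 4.81529
SE* = √4.81529

SE* = 2.1944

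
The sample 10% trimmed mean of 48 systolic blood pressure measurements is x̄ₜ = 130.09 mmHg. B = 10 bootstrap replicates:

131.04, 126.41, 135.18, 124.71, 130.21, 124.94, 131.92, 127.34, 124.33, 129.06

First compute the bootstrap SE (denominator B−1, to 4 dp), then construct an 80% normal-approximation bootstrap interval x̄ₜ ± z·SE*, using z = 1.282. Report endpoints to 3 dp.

(125.485, 134.695)

Mean of replicates = 128.5140; sum of squared deviations = 116.1464; SE* = √(116.1464/9) = 3.5924
Margin = 1.282 × 3.5924 = 4.6055
Interval: 130.09 ± 4.6055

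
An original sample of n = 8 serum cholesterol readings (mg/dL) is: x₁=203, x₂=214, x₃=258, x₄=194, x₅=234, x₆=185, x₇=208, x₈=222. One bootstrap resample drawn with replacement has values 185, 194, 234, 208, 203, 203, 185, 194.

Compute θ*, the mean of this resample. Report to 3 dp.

Mean = (185 + 194 + 234 + 208 + 203 + 203 + 185 + 194) / 8 = 1606.0 / 8 = 200.750

θ* = 200.750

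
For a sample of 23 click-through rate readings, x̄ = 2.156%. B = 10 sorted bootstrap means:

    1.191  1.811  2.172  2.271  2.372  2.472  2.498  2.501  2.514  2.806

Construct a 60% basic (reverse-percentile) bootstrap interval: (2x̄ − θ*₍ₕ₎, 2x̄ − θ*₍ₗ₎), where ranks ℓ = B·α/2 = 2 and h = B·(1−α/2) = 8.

(1.811, 2.501)

Percentile endpoints at ranks 2 and 8: θ*₍2₎ = 1.811, θ*₍8₎ = 2.501.
Basic interval reflects these around x̄:
  lower = 2 × 2.156 − 2.501 = 1.811
  upper = 2 × 2.156 − 1.811 = 2.501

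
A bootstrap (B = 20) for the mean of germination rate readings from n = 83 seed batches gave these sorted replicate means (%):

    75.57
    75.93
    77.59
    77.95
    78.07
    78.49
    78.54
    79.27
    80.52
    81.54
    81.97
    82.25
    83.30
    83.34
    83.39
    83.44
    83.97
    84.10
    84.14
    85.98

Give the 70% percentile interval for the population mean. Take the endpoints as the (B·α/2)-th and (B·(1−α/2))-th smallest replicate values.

α = 0.30; lower rank = 20 × 0.150 = 3; upper rank = 20 × 0.850 = 17.
The 3rd smallest replicate is 77.59; the 17th is 83.97.

(77.59, 83.97)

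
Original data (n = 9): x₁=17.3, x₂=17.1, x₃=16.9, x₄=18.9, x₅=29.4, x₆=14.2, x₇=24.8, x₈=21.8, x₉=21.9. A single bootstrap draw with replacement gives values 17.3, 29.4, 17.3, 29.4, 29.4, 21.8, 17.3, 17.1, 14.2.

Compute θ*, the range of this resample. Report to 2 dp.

Range = 29.4 − 14.2 = 15.20

θ* = 15.20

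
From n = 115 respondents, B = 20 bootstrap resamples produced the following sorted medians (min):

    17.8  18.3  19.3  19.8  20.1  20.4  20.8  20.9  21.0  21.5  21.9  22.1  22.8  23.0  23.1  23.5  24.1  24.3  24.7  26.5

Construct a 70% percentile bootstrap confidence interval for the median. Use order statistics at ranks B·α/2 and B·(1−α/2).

(19.3, 24.1)

α = 0.30; lower rank = 20 × 0.150 = 3; upper rank = 20 × 0.850 = 17.
The 3rd smallest replicate is 19.3; the 17th is 24.1.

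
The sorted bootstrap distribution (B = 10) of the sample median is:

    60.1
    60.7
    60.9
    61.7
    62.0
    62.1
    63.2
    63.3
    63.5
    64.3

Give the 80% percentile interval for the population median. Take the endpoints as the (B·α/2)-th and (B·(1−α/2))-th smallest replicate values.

(60.1, 63.5)

α = 0.20; lower rank = 10 × 0.100 = 1; upper rank = 10 × 0.900 = 9.
The 1st smallest replicate is 60.1; the 9th is 63.5.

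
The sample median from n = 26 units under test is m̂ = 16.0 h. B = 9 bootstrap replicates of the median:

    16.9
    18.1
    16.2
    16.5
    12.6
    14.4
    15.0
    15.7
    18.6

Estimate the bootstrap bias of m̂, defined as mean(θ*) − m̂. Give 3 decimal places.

mean(θ*) = (16.9 + 18.1 + 16.2 + 16.5 + 12.6 + 14.4 + 15.0 + 15.7 + 18.6) / 9 = 16.0000
bias = 16.0000 − 16.0

bias = +0.000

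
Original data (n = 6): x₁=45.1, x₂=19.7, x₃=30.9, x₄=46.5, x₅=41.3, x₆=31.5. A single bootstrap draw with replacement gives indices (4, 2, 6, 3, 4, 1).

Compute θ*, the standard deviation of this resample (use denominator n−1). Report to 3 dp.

θ* = 11.066

Resample values: 46.5, 19.7, 31.5, 30.9, 46.5, 45.1.
Mean = 36.7000; sum of squared deviations = 612.3200
s² = 612.3200 / 5 = 122.4640
s = √122.4640 = 11.066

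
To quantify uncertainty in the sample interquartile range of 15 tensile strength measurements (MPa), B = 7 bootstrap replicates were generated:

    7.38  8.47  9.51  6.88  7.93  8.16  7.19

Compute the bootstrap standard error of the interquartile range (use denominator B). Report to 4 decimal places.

Bootstrap SE is the standard deviation of the 7 replicate interquartile ranges.
Mean of replicates: (7.38 + 8.47 + 9.51 + 6.88 + 7.93 + 8.16 + 7.19) / 7 = 55.52000 / 7 = 7.93143
Sum of squared deviations: (−0.55143)² + (+0.53857)² + (+1.57857)² + (−1.05143)² + (−0.00143)² + (+0.22857)² + (−0.74143)² = 4.79349
Variance = 4.79349 / 7 = 0.68478
SE* = √0.68478

SE* = 0.8275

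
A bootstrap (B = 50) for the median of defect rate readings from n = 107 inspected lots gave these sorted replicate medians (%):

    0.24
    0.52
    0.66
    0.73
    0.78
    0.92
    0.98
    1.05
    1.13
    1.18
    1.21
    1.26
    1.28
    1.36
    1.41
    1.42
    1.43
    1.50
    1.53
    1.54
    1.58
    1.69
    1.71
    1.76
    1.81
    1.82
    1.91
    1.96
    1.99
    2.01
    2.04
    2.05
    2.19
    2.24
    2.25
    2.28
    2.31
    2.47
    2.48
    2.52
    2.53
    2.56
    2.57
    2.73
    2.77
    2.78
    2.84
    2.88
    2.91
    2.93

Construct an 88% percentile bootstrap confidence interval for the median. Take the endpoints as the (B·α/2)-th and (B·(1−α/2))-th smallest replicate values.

α = 0.12; lower rank = 50 × 0.060 = 3; upper rank = 50 × 0.940 = 47.
The 3rd smallest replicate is 0.66; the 47th is 2.84.

(0.66, 2.84)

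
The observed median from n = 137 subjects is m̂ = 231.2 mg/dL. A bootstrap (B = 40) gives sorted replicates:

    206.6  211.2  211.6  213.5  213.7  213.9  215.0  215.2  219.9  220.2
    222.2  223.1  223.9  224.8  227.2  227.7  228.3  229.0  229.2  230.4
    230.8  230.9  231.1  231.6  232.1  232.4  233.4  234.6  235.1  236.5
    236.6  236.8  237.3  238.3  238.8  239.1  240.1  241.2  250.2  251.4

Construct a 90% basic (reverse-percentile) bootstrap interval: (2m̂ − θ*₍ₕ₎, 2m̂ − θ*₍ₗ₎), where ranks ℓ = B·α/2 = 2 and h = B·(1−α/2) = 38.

Percentile endpoints at ranks 2 and 38: θ*₍2₎ = 211.2, θ*₍38₎ = 241.2.
Basic interval reflects these around m̂:
  lower = 2 × 231.2 − 241.2 = 221.2
  upper = 2 × 231.2 − 211.2 = 251.2

(221.2, 251.2)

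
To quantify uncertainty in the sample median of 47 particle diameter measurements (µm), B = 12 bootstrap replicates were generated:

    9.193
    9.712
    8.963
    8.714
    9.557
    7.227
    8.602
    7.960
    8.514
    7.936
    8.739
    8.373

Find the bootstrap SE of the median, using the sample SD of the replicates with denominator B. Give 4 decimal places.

SE* = 0.6743

Bootstrap SE is the standard deviation of the 12 replicate medians.
Mean of replicates: (9.193 + 9.712 + 8.963 + 8.714 + 9.557 + 7.227 + 8.602 + 7.960 + 8.514 + 7.936 + 8.739 + 8.373) / 12 = 103.49000 / 12 = 8.62417
Sum of squared deviations: (+0.56883)² + (+1.08783)² + (+0.33883)² + (+0.08983)² + (+0.93283)² + (−1.39717)² + (−0.02217)² + (−0.66417)² + (−0.11017)² + (−0.68817)² + (+0.11483)² + (−0.25117)² = 5.45567
Variance = 5.45567 / 12 = 0.45464
SE* = √0.45464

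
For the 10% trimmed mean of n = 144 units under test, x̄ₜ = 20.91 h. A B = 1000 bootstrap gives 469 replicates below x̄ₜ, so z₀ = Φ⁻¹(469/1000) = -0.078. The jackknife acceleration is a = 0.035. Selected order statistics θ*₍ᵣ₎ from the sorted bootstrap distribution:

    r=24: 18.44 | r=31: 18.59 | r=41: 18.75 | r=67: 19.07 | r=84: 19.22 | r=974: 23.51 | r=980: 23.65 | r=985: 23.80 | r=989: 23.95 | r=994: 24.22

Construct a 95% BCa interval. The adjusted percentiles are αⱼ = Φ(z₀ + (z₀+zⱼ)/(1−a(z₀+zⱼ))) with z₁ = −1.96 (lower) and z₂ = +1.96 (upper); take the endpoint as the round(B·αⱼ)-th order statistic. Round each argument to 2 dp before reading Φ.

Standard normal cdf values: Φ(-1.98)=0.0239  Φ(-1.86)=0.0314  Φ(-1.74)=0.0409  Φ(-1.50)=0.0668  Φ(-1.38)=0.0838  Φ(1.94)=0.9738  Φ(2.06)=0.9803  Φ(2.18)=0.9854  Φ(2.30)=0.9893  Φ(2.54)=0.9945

(18.44, 23.51)

Lower: z₀ + z₁ = -0.078 + (-1.960) = -2.038; 1 − a(z₀+z₁) = 1 − (0.035)(-2.038) = 1.0713; argument = -0.078 + (-2.038)/1.0713 = -1.9803 → -1.98.
α₁ = Φ(-1.98) = 0.0239; rank = round(1000 × 0.0239) = 24; θ*₍24₎ = 18.44.
Upper: z₀ + z₂ = 1.882; 1 − a(z₀+z₂) = 0.9341; argument = 1.9367 → 1.94; α₂ = 0.9738; rank = 974; θ*₍974₎ = 23.51.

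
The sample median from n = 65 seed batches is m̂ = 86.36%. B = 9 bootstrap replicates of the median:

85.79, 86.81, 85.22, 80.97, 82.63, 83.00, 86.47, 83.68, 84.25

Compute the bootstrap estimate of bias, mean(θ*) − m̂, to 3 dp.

mean(θ*) = (85.79 + 86.81 + 85.22 + 80.97 + 82.63 + 83.00 + 86.47 + 83.68 + 84.25) / 9 = 84.3133
bias = 84.3133 − 86.36

bias = −2.047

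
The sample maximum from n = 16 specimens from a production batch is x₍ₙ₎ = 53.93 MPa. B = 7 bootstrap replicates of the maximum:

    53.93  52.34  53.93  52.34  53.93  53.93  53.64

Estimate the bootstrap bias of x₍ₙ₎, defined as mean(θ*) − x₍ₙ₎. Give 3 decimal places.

mean(θ*) = (53.93 + 52.34 + 53.93 + 52.34 + 53.93 + 53.93 + 53.64) / 7 = 53.4343
bias = 53.4343 − 53.93

bias = −0.496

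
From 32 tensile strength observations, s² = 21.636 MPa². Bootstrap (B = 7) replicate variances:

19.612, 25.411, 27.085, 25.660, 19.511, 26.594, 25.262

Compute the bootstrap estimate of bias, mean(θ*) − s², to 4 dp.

mean(θ*) = (19.612 + 25.411 + 27.085 + 25.660 + 19.511 + 26.594 + 25.262) / 7 = 24.16214
bias = 24.16214 − 21.636

bias = +2.5261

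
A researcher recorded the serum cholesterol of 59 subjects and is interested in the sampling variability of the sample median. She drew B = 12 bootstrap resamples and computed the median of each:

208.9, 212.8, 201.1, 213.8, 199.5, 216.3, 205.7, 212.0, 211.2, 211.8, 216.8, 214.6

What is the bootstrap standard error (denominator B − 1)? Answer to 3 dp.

Bootstrap SE is the standard deviation of the 12 replicate medians.
Mean of replicates: (208.9 + 212.8 + 201.1 + 213.8 + 199.5 + 216.3 + 205.7 + 212.0 + 211.2 + 211.8 + 216.8 + 214.6) / 12 = 2524.5000 / 12 = 210.3750
Sum of squared deviations: (−1.4750)² + (+2.4250)² + (−9.2750)² + (+3.4250)² + (−10.8750)² + (+5.9250)² + (−4.6750)² + (+1.6250)² + (+0.8250)² + (+1.4250)² + (+6.4250)² + (+4.2250)² = 345.5225
Variance = 345.5225 / 11 = 31.4111
SE* = √31.4111

SE* = 5.605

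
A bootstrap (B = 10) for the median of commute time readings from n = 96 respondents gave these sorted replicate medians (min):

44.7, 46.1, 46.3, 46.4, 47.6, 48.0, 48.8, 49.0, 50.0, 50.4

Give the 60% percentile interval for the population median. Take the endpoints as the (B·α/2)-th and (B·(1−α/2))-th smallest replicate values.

(46.1, 49.0)

α = 0.40; lower rank = 10 × 0.200 = 2; upper rank = 10 × 0.800 = 8.
The 2nd smallest replicate is 46.1; the 8th is 49.0.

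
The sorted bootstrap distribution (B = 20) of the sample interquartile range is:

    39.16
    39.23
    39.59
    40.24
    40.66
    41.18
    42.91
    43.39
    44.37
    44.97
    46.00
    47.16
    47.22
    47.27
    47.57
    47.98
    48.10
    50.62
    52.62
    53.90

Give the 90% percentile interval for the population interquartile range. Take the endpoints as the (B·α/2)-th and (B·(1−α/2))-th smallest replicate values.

α = 0.10; lower rank = 20 × 0.050 = 1; upper rank = 20 × 0.950 = 19.
The 1st smallest replicate is 39.16; the 19th is 52.62.

(39.16, 52.62)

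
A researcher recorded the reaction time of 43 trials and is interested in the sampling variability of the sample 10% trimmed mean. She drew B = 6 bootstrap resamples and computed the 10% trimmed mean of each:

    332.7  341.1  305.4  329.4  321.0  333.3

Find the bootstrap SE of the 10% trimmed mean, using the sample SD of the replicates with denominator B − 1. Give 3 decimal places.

Bootstrap SE is the standard deviation of the 6 replicate 10% trimmed means.
Mean of replicates: (332.7 + 341.1 + 305.4 + 329.4 + 321.0 + 333.3) / 6 = 1962.9000 / 6 = 327.1500
Sum of squared deviations: (+5.5500)² + (+13.9500)² + (−21.7500)² + (+2.2500)² + (−6.1500)² + (+6.1500)² = 779.1750
Variance = 779.1750 / 5 = 155.8350
SE* = √155.8350

SE* = 12.483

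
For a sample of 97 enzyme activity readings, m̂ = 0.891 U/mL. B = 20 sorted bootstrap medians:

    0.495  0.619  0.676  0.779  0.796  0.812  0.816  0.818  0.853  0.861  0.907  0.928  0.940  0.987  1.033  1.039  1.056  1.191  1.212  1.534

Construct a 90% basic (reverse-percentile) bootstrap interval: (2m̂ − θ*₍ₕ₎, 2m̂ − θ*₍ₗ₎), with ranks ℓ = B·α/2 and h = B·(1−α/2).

(0.570, 1.287)

Percentile endpoints at ranks 1 and 19: θ*₍1₎ = 0.495, θ*₍19₎ = 1.212.
Basic interval reflects these around m̂:
  lower = 2 × 0.891 − 1.212 = 0.570
  upper = 2 × 0.891 − 0.495 = 1.287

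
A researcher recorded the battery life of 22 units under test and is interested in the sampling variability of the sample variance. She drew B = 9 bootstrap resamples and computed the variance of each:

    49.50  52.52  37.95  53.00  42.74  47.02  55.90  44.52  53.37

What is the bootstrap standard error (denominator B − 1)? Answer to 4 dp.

SE* = 5.8991

Bootstrap SE is the standard deviation of the 9 replicate variances.
Mean of replicates: (49.50 + 52.52 + 37.95 + 53.00 + 42.74 + 47.02 + 55.90 + 44.52 + 53.37) / 9 = 436.52000 / 9 = 48.50222
Sum of squared deviations: (+0.99778)² + (+4.01778)² + (−10.55222)² + (+4.49778)² + (−5.76222)² + (−1.48222)² + (+7.39778)² + (−3.98222)² + (+4.86778)² = 278.39816
Variance = 278.39816 / 8 = 34.79977
SE* = √34.79977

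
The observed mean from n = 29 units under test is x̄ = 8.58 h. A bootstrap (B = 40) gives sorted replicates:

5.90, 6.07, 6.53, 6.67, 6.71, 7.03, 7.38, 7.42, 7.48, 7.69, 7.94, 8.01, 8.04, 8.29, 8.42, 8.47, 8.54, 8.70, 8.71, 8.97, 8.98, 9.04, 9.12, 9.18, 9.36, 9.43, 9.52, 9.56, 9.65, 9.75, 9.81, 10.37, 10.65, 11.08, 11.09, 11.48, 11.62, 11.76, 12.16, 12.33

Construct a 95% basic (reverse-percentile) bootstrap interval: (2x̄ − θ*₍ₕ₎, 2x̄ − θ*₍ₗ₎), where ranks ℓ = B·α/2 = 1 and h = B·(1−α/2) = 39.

(5.00, 11.26)

Percentile endpoints at ranks 1 and 39: θ*₍1₎ = 5.90, θ*₍39₎ = 12.16.
Basic interval reflects these around x̄:
  lower = 2 × 8.58 − 12.16 = 5.00
  upper = 2 × 8.58 − 5.90 = 11.26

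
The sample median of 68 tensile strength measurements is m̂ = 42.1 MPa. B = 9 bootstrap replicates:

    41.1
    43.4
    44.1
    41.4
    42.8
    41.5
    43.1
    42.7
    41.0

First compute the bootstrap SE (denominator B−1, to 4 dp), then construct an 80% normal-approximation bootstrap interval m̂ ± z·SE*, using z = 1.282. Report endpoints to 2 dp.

(40.66, 43.54)

Mean of replicates = 42.3444; sum of squared deviations = 10.0622; SE* = √(10.0622/8) = 1.1215
Margin = 1.282 × 1.1215 = 1.438
Interval: 42.1 ± 1.438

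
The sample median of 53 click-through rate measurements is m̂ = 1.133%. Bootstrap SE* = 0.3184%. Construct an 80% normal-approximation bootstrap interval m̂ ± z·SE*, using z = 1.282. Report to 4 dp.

Margin = 1.282 × 0.3184 = 0.40819
Interval: 1.133 ± 0.40819

(0.7248, 1.5412)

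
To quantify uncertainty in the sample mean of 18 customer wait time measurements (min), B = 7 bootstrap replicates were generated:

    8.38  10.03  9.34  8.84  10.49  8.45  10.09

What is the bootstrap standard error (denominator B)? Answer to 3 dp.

SE* = 0.785

Bootstrap SE is the standard deviation of the 7 replicate means.
Mean of replicates: (8.38 + 10.03 + 9.34 + 8.84 + 10.49 + 8.45 + 10.09) / 7 = 65.6200 / 7 = 9.3743
Sum of squared deviations: (−0.9943)² + (+0.6557)² + (−0.0343)² + (−0.5343)² + (+1.1157)² + (−0.9243)² + (+0.7157)² = 4.3166
Variance = 4.3166 / 7 = 0.6167
SE* = √0.6167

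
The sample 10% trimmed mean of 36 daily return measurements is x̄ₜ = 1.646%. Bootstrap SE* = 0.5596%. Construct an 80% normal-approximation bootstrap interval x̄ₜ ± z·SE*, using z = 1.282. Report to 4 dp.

(0.9286, 2.3634)

Margin = 1.282 × 0.5596 = 0.71741
Interval: 1.646 ± 0.71741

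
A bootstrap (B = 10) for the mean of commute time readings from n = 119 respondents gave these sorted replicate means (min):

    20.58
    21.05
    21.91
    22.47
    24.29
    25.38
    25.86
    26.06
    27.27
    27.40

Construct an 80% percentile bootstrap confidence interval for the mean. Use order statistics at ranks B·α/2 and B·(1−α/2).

(20.58, 27.27)

α = 0.20; lower rank = 10 × 0.100 = 1; upper rank = 10 × 0.900 = 9.
The 1st smallest replicate is 20.58; the 9th is 27.27.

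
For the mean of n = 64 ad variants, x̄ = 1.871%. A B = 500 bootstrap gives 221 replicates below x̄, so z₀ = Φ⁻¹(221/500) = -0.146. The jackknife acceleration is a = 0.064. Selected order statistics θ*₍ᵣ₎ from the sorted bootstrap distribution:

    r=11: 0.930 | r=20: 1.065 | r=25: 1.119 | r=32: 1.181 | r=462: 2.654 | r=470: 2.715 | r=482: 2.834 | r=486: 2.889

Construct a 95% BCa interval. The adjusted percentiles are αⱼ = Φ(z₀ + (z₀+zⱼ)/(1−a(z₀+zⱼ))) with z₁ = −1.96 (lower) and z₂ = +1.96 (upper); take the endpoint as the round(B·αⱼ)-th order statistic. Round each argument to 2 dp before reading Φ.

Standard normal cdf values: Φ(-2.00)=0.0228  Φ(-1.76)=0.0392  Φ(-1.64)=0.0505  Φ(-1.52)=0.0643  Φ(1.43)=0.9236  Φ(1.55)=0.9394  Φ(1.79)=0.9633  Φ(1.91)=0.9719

(0.930, 2.889)

Lower: z₀ + z₁ = -0.146 + (-1.960) = -2.106; 1 − a(z₀+z₁) = 1 − (0.064)(-2.106) = 1.1348; argument = -0.146 + (-2.106)/1.1348 = -2.0019 → -2.00.
α₁ = Φ(-2.00) = 0.0228; rank = round(500 × 0.0228) = 11; θ*₍11₎ = 0.930.
Upper: z₀ + z₂ = 1.814; 1 − a(z₀+z₂) = 0.8839; argument = 1.9063 → 1.91; α₂ = 0.9719; rank = 486; θ*₍486₎ = 2.889.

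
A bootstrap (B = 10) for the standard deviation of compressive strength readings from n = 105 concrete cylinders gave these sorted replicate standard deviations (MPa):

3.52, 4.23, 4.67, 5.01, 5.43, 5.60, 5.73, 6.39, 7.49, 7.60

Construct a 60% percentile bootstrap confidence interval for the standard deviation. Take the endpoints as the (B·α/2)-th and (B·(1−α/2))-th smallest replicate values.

(4.23, 6.39)

α = 0.40; lower rank = 10 × 0.200 = 2; upper rank = 10 × 0.800 = 8.
The 2nd smallest replicate is 4.23; the 8th is 6.39.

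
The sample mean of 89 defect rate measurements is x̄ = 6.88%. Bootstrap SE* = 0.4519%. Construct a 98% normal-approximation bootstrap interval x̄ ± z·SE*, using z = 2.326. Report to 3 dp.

(5.829, 7.931)

Margin = 2.326 × 0.4519 = 1.0511
Interval: 6.88 ± 1.0511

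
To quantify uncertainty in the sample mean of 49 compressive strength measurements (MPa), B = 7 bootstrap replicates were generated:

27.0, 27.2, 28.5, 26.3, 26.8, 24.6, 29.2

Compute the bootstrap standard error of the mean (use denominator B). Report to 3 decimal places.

Bootstrap SE is the standard deviation of the 7 replicate means.
Mean of replicates: (27.0 + 27.2 + 28.5 + 26.3 + 26.8 + 24.6 + 29.2) / 7 = 189.6000 / 7 = 27.0857
Sum of squared deviations: (−0.0857)² + (+0.1143)² + (+1.4143)² + (−0.7857)² + (−0.2857)² + (−2.4857)² + (+2.1143)² = 13.3686
Variance = 13.3686 / 7 = 1.9098
SE* = √1.9098

SE* = 1.382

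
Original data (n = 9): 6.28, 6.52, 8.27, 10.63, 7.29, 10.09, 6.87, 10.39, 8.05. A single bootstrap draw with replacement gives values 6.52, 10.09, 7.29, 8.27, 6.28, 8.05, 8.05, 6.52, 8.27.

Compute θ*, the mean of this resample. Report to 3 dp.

Mean = (6.52 + 10.09 + 7.29 + 8.27 + 6.28 + 8.05 + 8.05 + 6.52 + 8.27) / 9 = 69.340 / 9 = 7.704

θ* = 7.704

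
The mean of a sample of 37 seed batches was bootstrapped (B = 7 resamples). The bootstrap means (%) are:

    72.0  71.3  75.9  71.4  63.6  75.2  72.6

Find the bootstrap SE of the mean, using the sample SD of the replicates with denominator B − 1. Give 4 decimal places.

SE* = 4.0135

Bootstrap SE is the standard deviation of the 7 replicate means.
Mean of replicates: (72.0 + 71.3 + 75.9 + 71.4 + 63.6 + 75.2 + 72.6) / 7 = 502.00000 / 7 = 71.71429
Sum of squared deviations: (+0.28571)² + (−0.41429)² + (+4.18571)² + (−0.31429)² + (−8.11429)² + (+3.48571)² + (+0.88571)² = 96.64857
Variance = 96.64857 / 6 = 16.10810
SE* = √16.10810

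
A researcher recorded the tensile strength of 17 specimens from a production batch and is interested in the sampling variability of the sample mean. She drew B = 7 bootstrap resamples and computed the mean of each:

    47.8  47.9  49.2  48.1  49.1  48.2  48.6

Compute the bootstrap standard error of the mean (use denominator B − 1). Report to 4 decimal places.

SE* = 0.5640

Bootstrap SE is the standard deviation of the 7 replicate means.
Mean of replicates: (47.8 + 47.9 + 49.2 + 48.1 + 49.1 + 48.2 + 48.6) / 7 = 338.90000 / 7 = 48.41429
Sum of squared deviations: (−0.61429)² + (−0.51429)² + (+0.78571)² + (−0.31429)² + (+0.68571)² + (−0.21429)² + (+0.18571)² = 1.90857
Variance = 1.90857 / 6 = 0.31810
SE* = √0.31810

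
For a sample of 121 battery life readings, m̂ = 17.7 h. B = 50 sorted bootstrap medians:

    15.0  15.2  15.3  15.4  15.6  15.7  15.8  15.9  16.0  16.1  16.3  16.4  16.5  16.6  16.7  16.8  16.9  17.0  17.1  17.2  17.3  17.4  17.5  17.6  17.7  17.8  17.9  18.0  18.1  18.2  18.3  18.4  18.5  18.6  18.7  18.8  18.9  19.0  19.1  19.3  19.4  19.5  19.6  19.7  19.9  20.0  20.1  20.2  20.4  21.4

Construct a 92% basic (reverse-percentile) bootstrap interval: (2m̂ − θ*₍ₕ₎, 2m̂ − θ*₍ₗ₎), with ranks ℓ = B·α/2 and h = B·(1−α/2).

(15.2, 20.2)

Percentile endpoints at ranks 2 and 48: θ*₍2₎ = 15.2, θ*₍48₎ = 20.2.
Basic interval reflects these around m̂:
  lower = 2 × 17.7 − 20.2 = 15.2
  upper = 2 × 17.7 − 15.2 = 20.2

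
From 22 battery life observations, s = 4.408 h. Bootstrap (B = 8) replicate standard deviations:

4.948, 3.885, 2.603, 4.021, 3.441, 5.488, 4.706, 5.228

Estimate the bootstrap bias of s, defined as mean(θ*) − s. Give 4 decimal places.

bias = −0.1180

mean(θ*) = (4.948 + 3.885 + 2.603 + 4.021 + 3.441 + 5.488 + 4.706 + 5.228) / 8 = 4.29000
bias = 4.29000 − 4.408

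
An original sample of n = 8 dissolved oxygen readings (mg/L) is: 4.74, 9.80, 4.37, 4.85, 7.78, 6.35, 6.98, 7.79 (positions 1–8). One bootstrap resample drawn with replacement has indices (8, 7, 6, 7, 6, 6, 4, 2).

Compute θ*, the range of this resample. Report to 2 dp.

Resample values: 7.79, 6.98, 6.35, 6.98, 6.35, 6.35, 4.85, 9.80.
Range = 9.80 − 4.85 = 4.95

θ* = 4.95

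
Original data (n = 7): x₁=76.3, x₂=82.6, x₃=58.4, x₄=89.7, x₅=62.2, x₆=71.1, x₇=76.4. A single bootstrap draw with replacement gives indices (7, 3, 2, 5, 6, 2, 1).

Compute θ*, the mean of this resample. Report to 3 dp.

θ* = 72.800

Resample values: 76.4, 58.4, 82.6, 62.2, 71.1, 82.6, 76.3.
Mean = (76.4 + 58.4 + 82.6 + 62.2 + 71.1 + 82.6 + 76.3) / 7 = 509.60 / 7 = 72.800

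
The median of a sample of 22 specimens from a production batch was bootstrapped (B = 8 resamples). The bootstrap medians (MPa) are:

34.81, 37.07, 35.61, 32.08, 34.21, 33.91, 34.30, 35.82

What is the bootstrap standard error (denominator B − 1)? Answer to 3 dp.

SE* = 1.493

Bootstrap SE is the standard deviation of the 8 replicate medians.
Mean of replicates: (34.81 + 37.07 + 35.61 + 32.08 + 34.21 + 33.91 + 34.30 + 35.82) / 8 = 277.8100 / 8 = 34.7263
Sum of squared deviations: (+0.0838)² + (+2.3438)² + (+0.8837)² + (−2.6463)² + (−0.5162)² + (−0.8163)² + (−0.4263)² + (+1.0938)² = 15.5946
Variance = 15.5946 / 7 = 2.2278
SE* = √2.2278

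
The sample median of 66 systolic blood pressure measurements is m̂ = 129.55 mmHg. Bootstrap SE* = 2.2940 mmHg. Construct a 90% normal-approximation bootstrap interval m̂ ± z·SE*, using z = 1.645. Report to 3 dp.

Margin = 1.645 × 2.2940 = 3.7736
Interval: 129.55 ± 3.7736

(125.776, 133.324)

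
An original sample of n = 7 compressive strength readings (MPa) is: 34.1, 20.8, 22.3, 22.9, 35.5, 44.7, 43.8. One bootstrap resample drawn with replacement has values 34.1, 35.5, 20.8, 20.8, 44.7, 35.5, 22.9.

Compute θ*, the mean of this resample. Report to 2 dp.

Mean = (34.1 + 35.5 + 20.8 + 20.8 + 44.7 + 35.5 + 22.9) / 7 = 214.30 / 7 = 30.61

θ* = 30.61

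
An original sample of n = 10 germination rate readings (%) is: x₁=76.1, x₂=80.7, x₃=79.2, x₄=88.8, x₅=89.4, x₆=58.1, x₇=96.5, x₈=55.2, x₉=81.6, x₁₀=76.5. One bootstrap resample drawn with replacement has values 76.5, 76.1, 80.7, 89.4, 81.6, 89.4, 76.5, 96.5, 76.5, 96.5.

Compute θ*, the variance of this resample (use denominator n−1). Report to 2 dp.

Mean = 83.9700; sum of squared deviations = 618.6210
s² = 618.6210 / 9 = 68.7357

θ* = 68.74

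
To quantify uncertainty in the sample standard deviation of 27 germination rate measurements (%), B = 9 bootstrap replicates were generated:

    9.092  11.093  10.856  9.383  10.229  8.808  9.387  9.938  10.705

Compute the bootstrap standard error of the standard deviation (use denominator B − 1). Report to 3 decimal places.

Bootstrap SE is the standard deviation of the 9 replicate standard deviations.
Mean of replicates: (9.092 + 11.093 + 10.856 + 9.383 + 10.229 + 8.808 + 9.387 + 9.938 + 10.705) / 9 = 89.4910 / 9 = 9.9434
Sum of squared deviations: (−0.8514)² + (+1.1496)² + (+0.9126)² + (−0.5604)² + (+0.2856)² + (−1.1354)² + (−0.5564)² + (−0.0054)² + (+0.7616)² = 5.4537
Variance = 5.4537 / 8 = 0.6817
SE* = √0.6817

SE* = 0.826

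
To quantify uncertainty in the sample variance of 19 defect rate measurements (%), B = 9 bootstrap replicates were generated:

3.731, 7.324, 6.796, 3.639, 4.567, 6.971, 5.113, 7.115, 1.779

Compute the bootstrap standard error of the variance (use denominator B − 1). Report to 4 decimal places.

Bootstrap SE is the standard deviation of the 9 replicate variances.
Mean of replicates: (3.731 + 7.324 + 6.796 + 3.639 + 4.567 + 6.971 + 5.113 + 7.115 + 1.779) / 9 = 47.03500 / 9 = 5.22611
Sum of squared deviations: (−1.49511)² + (+2.09789)² + (+1.56989)² + (−1.58711)² + (−0.65911)² + (+1.74489)² + (−0.11311)² + (+1.88889)² + (−3.44711)² = 30.56230
Variance = 30.56230 / 8 = 3.82029
SE* = √3.82029

SE* = 1.9546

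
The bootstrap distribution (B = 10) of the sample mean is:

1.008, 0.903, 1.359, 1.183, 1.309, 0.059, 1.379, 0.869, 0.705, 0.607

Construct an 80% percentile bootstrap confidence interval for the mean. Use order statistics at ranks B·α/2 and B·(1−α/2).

Sorted replicates: 0.059, 0.607, 0.705, 0.869, 0.903, 1.008, 1.183, 1.309, 1.359, 1.379
α = 0.20; lower rank = 10 × 0.100 = 1; upper rank = 10 × 0.900 = 9.
The 1st smallest replicate is 0.059; the 9th is 1.359.

(0.059, 1.359)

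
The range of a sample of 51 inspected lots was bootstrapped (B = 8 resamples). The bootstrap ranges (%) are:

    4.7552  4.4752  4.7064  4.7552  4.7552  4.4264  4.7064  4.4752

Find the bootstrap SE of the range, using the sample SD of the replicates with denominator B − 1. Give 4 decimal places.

SE* = 0.1454

Bootstrap SE is the standard deviation of the 8 replicate ranges.
Mean of replicates: (4.7552 + 4.4752 + 4.7064 + 4.7552 + 4.7552 + 4.4264 + 4.7064 + 4.4752) / 8 = 37.05520 / 8 = 4.63190
Sum of squared deviations: (+0.12330)² + (−0.15670)² + (+0.07450)² + (+0.12330)² + (+0.12330)² + (−0.20550)² + (+0.07450)² + (−0.15670)² = 0.14805
Variance = 0.14805 / 7 = 0.02115
SE* = √0.02115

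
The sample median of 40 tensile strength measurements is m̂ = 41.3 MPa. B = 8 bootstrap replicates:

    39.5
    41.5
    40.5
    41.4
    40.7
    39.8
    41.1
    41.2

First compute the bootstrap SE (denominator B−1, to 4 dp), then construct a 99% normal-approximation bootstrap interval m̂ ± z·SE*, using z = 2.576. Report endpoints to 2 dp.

(39.39, 43.21)

Mean of replicates = 40.7125; sum of squared deviations = 3.8288; SE* = √(3.8288/7) = 0.7396
Margin = 2.576 × 0.7396 = 1.905
Interval: 41.3 ± 1.905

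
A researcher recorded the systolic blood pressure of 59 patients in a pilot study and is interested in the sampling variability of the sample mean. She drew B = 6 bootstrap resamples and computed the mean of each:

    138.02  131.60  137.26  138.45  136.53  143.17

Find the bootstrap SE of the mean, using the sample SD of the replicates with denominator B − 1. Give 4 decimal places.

SE* = 3.7183

Bootstrap SE is the standard deviation of the 6 replicate means.
Mean of replicates: (138.02 + 131.60 + 137.26 + 138.45 + 136.53 + 143.17) / 6 = 825.03000 / 6 = 137.50500
Sum of squared deviations: (+0.51500)² + (−5.90500)² + (−0.24500)² + (+0.94500)² + (−0.97500)² + (+5.66500)² = 69.13015
Variance = 69.13015 / 5 = 13.82603
SE* = √13.82603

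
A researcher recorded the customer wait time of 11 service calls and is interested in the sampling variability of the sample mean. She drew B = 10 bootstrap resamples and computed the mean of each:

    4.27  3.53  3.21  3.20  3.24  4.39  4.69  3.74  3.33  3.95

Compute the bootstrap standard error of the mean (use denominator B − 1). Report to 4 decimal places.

Bootstrap SE is the standard deviation of the 10 replicate means.
Mean of replicates: (4.27 + 3.53 + 3.21 + 3.20 + 3.24 + 4.39 + 4.69 + 3.74 + 3.33 + 3.95) / 10 = 37.55000 / 10 = 3.75500
Sum of squared deviations: (+0.51500)² + (−0.22500)² + (−0.54500)² + (−0.55500)² + (−0.51500)² + (+0.63500)² + (+0.93500)² + (−0.01500)² + (−0.42500)² + (+0.19500)² = 2.68245
Variance = 2.68245 / 9 = 0.29805
SE* = √0.29805

SE* = 0.5459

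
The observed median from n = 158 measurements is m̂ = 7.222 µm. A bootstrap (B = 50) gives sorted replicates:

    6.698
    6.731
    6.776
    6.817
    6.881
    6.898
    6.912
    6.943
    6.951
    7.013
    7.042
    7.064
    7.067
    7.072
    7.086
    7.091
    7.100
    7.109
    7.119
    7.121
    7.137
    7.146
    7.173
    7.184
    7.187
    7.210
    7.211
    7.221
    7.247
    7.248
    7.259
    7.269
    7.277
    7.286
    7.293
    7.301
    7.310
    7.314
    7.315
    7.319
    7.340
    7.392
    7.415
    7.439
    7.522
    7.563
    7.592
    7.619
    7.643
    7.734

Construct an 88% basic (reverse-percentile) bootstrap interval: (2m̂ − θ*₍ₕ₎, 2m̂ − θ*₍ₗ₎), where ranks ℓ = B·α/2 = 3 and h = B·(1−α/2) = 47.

(6.852, 7.668)

Percentile endpoints at ranks 3 and 47: θ*₍3₎ = 6.776, θ*₍47₎ = 7.592.
Basic interval reflects these around m̂:
  lower = 2 × 7.222 − 7.592 = 6.852
  upper = 2 × 7.222 − 6.776 = 7.668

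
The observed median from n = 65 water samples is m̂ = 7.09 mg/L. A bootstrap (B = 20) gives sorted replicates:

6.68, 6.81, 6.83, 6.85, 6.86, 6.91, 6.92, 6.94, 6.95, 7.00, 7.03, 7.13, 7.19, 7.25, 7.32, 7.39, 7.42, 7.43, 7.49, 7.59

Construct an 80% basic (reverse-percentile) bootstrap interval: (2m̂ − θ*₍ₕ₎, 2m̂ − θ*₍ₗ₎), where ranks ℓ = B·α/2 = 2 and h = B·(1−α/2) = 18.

(6.75, 7.37)

Percentile endpoints at ranks 2 and 18: θ*₍2₎ = 6.81, θ*₍18₎ = 7.43.
Basic interval reflects these around m̂:
  lower = 2 × 7.09 − 7.43 = 6.75
  upper = 2 × 7.09 − 6.81 = 7.37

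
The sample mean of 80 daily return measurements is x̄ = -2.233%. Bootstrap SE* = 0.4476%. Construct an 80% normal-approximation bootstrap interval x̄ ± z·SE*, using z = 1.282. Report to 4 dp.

Margin = 1.282 × 0.4476 = 0.57382
Interval: -2.233 ± 0.57382

(-2.8068, -1.6592)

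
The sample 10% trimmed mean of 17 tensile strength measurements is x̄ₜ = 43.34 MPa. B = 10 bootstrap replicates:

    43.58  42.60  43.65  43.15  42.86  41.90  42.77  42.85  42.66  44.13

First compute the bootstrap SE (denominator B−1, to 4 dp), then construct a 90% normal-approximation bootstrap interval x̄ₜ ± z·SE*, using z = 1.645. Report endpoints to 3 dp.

(42.294, 44.386)

Mean of replicates = 43.0150; sum of squared deviations = 3.6367; SE* = √(3.6367/9) = 0.6357
Margin = 1.645 × 0.6357 = 1.0457
Interval: 43.34 ± 1.0457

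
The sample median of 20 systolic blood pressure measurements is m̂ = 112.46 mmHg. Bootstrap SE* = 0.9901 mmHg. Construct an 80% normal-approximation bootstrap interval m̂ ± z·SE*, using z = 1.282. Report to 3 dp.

Margin = 1.282 × 0.9901 = 1.2693
Interval: 112.46 ± 1.2693

(111.191, 113.729)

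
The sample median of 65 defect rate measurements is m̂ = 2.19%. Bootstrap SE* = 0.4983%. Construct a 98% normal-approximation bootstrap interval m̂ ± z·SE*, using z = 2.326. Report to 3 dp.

(1.031, 3.349)

Margin = 2.326 × 0.4983 = 1.1590
Interval: 2.19 ± 1.1590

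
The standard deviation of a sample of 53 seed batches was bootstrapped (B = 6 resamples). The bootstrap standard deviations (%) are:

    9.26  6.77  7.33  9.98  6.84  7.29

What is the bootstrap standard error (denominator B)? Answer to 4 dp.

SE* = 1.2432

Bootstrap SE is the standard deviation of the 6 replicate standard deviations.
Mean of replicates: (9.26 + 6.77 + 7.33 + 9.98 + 6.84 + 7.29) / 6 = 47.47000 / 6 = 7.91167
Sum of squared deviations: (+1.34833)² + (−1.14167)² + (−0.58167)² + (+2.06833)² + (−1.07167)² + (−0.62167)² = 9.27268
Variance = 9.27268 / 6 = 1.54545
SE* = √1.54545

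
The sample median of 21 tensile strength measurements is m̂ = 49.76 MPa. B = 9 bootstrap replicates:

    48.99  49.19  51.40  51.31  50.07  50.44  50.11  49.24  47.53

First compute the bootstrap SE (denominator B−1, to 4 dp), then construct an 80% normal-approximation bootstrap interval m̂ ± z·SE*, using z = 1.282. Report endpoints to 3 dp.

(48.196, 51.324)

Mean of replicates = 49.8089; sum of squared deviations = 11.9127; SE* = √(11.9127/8) = 1.2203
Margin = 1.282 × 1.2203 = 1.5644
Interval: 49.76 ± 1.5644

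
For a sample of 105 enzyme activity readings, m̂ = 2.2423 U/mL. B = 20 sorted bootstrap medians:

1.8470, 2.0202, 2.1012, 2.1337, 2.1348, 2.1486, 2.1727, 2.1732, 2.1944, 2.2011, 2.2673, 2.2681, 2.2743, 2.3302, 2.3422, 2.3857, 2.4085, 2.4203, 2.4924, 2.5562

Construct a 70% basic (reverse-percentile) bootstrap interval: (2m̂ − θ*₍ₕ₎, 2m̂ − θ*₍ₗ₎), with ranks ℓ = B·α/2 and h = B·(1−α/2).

(2.0761, 2.3834)

Percentile endpoints at ranks 3 and 17: θ*₍3₎ = 2.1012, θ*₍17₎ = 2.4085.
Basic interval reflects these around m̂:
  lower = 2 × 2.2423 − 2.4085 = 2.0761
  upper = 2 × 2.2423 − 2.1012 = 2.3834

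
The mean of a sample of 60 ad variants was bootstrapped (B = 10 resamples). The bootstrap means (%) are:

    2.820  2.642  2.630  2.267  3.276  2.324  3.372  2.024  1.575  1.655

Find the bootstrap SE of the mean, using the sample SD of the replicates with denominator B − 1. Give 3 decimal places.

Bootstrap SE is the standard deviation of the 10 replicate means.
Mean of replicates: (2.820 + 2.642 + 2.630 + 2.267 + 3.276 + 2.324 + 3.372 + 2.024 + 1.575 + 1.655) / 10 = 24.5850 / 10 = 2.4585
Sum of squared deviations: (+0.3615)² + (+0.1835)² + (+0.1715)² + (−0.1915)² + (+0.8175)² + (−0.1345)² + (+0.9135)² + (−0.4345)² + (−0.8835)² + (−0.8035)² = 3.3663
Variance = 3.3663 / 9 = 0.3740
SE* = √0.3740

SE* = 0.612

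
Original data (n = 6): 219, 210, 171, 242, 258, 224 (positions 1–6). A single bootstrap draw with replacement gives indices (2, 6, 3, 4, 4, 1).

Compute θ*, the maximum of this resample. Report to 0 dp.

θ* = 242

Resample values: 210, 224, 171, 242, 242, 219.
Maximum = 242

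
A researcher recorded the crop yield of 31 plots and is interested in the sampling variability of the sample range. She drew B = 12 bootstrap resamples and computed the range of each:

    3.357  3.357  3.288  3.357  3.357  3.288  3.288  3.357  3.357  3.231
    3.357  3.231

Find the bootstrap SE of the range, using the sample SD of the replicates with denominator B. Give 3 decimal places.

Bootstrap SE is the standard deviation of the 12 replicate ranges.
Mean of replicates: (3.357 + 3.357 + 3.288 + 3.357 + 3.357 + 3.288 + 3.288 + 3.357 + 3.357 + 3.231 + 3.357 + 3.231) / 12 = 39.8250 / 12 = 3.3188
Sum of squared deviations: (+0.0383)² + (+0.0383)² + (−0.0308)² + (+0.0383)² + (+0.0383)² + (−0.0308)² + (−0.0308)² + (+0.0383)² + (+0.0383)² + (−0.0878)² + (+0.0383)² + (−0.0878)² = 0.0285
Variance = 0.0285 / 12 = 0.0024
SE* = √0.0024

SE* = 0.049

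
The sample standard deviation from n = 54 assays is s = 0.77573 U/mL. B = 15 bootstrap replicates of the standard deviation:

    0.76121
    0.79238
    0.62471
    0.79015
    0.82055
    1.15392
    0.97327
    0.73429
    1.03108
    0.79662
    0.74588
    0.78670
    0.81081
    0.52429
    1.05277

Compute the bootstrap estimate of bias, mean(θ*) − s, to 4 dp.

mean(θ*) = (0.76121 + 0.79238 + 0.62471 + 0.79015 + 0.82055 + 1.15392 + 0.97327 + 0.73429 + 1.03108 + 0.79662 + 0.74588 + 0.78670 + 0.81081 + 0.52429 + 1.05277) / 15 = 0.82658
bias = 0.82658 − 0.77573

bias = +0.0508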